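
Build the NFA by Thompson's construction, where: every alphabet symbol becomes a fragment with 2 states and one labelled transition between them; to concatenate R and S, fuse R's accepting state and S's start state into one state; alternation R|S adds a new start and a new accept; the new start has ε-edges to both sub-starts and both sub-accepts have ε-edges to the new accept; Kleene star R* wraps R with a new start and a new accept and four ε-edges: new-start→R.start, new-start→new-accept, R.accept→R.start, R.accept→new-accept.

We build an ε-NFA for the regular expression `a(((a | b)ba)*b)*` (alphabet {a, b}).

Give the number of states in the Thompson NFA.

Per subexpression:
Each of the 6 symbol leaves contributes a 2-state fragment.
  a | b = 6 states
  (a | b)ba = 8 states
  ((a | b)ba)* = 10 states
  ((a | b)ba)*b = 11 states
  (((a | b)ba)*b)* = 13 states
  a(((a | b)ba)*b)* = 14 states

14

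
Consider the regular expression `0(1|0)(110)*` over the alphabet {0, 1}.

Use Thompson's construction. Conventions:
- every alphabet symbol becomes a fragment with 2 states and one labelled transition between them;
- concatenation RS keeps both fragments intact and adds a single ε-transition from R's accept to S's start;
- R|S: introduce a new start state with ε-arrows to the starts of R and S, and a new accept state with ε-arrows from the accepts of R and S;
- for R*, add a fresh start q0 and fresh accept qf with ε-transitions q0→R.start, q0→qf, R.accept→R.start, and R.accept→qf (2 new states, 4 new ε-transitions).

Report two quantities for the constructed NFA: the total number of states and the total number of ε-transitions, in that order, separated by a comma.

Per subexpression:
Each of the 6 symbol leaves contributes 2 states and 0 ε-transitions.
  1|0 : 6 states, 4 ε-transitions
  110 : 6 states, 2 ε-transitions
  (110)* : 8 states, 6 ε-transitions
  0(1|0)(110)* : 16 states, 12 ε-transitions

16, 12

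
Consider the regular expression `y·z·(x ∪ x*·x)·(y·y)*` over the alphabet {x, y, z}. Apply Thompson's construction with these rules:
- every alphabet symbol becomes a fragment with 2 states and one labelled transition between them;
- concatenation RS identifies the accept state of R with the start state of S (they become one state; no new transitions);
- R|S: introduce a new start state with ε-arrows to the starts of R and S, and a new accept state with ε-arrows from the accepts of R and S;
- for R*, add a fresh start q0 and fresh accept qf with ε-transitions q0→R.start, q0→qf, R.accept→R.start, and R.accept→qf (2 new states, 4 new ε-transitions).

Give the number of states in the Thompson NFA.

15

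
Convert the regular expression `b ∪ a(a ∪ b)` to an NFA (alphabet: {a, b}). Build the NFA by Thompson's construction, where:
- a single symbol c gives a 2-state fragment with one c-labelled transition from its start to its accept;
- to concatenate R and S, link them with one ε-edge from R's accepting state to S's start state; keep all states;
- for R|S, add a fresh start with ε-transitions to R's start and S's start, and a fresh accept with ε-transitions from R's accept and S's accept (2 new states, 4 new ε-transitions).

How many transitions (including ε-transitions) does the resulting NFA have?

13

Recursing over subexpressions:
Each of the 4 symbol leaves contributes 1 transition (1 symbol, 0 ε).
  a ∪ b → 6 transitions (2 symbol, 4 ε)
  a(a ∪ b) → 8 transitions (3 symbol, 5 ε)
  b ∪ a(a ∪ b) → 13 transitions (4 symbol, 9 ε)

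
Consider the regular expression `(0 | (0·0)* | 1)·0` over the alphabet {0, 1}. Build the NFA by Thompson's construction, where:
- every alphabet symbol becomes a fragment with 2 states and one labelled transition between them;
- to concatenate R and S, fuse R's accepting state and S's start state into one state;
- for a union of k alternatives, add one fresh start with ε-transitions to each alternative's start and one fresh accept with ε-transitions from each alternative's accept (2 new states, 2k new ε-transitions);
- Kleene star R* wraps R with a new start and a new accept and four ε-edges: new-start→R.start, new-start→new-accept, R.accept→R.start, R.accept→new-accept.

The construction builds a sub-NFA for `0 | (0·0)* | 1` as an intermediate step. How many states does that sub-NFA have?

11

Fragment for `0 | (0·0)* | 1`:
Each of the 4 symbol leaves contributes a 2-state fragment.
  0·0 = 3 states
  (0·0)* = 5 states
  0 | (0·0)* | 1 = 11 states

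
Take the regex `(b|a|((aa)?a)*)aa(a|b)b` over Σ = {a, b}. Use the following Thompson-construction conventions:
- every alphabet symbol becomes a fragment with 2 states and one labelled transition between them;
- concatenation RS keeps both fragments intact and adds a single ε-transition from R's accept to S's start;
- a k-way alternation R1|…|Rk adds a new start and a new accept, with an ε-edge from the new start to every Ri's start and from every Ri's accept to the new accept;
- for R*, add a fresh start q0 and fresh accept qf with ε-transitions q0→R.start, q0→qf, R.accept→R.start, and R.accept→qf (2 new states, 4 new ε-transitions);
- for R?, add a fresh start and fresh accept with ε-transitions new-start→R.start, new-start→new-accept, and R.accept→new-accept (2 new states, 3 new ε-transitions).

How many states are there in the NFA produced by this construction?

28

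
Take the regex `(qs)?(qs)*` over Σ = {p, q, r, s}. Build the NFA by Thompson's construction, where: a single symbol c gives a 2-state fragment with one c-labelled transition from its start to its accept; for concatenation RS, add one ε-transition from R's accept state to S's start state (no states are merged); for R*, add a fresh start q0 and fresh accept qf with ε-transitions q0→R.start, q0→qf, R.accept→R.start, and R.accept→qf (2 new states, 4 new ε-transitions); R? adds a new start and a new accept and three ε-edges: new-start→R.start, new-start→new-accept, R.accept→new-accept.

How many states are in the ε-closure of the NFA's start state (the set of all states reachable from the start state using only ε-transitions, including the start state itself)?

Compute the ε-closure size of each fragment's start state recursively; a symbol fragment's start has no outgoing ε-edge, so its closure is just itself (size 1).
  qs → C equals the left operand's closure size = 1 (its accept is not ε-reachable, so the closure stops there)
  (qs)? → new start has ε-edges to the inner start and to the new accept, so C = 2 + 1 = 3
  qs → same as the first factor's closure: C = 1
  (qs)* → new start has ε-edges to the inner start and to the new accept, so C = 2 + 1 = 3
  (qs)?(qs)* → the left operand accepts ε, so the closure extends into the next operand (via the concat ε-link); C = 3 + 3 = 6

6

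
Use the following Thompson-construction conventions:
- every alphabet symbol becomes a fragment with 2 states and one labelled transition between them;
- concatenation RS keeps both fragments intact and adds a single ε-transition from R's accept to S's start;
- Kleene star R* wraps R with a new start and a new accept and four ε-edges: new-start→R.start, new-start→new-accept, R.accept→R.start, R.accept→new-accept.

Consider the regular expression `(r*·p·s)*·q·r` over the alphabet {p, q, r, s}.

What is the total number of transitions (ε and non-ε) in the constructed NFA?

17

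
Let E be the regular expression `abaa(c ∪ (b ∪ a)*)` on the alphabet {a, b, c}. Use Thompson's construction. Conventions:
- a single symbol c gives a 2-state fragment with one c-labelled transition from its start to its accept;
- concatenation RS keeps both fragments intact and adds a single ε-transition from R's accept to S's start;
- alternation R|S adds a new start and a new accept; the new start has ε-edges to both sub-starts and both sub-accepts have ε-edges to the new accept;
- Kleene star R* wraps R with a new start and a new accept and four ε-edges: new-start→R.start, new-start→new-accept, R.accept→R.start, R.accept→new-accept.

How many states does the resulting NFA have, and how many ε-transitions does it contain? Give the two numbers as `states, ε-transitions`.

Per subexpression:
Each of the 7 symbol leaves contributes 2 states and 0 ε-transitions.
  b ∪ a : 6 states, 4 ε-transitions
  (b ∪ a)* : 8 states, 8 ε-transitions
  c ∪ (b ∪ a)* : 12 states, 12 ε-transitions
  abaa(c ∪ (b ∪ a)*) : 20 states, 16 ε-transitions

20, 16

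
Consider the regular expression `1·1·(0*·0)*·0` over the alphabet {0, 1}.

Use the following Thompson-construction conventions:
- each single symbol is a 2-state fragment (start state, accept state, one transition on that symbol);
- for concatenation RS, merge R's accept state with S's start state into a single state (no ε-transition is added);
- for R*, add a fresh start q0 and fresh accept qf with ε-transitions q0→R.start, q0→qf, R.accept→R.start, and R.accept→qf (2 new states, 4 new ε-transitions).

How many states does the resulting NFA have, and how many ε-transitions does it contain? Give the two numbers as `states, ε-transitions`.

10, 8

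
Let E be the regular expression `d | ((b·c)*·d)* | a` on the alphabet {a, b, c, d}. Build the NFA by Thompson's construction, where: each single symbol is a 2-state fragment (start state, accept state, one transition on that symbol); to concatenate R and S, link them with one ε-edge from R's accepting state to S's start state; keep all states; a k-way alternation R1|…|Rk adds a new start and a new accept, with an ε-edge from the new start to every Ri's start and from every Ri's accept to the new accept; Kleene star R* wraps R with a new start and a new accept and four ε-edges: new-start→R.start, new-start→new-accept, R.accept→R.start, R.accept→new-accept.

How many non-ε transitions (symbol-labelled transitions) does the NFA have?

5

Building bottom-up:
Each of the 5 symbol leaves contributes exactly 1 symbol transition.
  b·c — 2 symbol transitions
  (b·c)* — 2 symbol transitions
  (b·c)*·d — 3 symbol transitions
  ((b·c)*·d)* — 3 symbol transitions
  d | ((b·c)*·d)* | a — 5 symbol transitions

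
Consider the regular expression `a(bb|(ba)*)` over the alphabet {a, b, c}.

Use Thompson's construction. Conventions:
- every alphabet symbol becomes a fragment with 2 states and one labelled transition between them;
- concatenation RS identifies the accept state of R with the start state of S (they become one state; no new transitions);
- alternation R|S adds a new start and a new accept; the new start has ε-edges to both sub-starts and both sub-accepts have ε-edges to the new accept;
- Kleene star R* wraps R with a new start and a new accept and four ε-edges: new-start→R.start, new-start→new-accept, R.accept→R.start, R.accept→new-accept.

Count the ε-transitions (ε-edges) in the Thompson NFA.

8

Building bottom-up:
Each of the 5 symbol leaves contributes 0 ε-transitions.
  bb = 0 ε-transitions
  ba = 0 ε-transitions
  (ba)* = 4 ε-transitions
  bb|(ba)* = 8 ε-transitions
  a(bb|(ba)*) = 8 ε-transitions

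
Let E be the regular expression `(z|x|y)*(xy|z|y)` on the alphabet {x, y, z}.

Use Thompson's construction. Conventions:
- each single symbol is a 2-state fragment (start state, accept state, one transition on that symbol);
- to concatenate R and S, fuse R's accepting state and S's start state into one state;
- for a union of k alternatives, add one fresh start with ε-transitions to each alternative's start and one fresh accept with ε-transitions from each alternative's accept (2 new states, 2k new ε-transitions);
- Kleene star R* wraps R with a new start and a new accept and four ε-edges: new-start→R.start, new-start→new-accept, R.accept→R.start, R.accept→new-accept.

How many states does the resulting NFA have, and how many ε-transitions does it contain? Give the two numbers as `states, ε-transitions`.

Bottom-up over the parse tree:
Each of the 7 symbol leaves contributes 2 states and 0 ε-transitions.
  z|x|y : 8 states, 6 ε-transitions
  (z|x|y)* : 10 states, 10 ε-transitions
  xy : 3 states, 0 ε-transitions
  xy|z|y : 9 states, 6 ε-transitions
  (z|x|y)*(xy|z|y) : 18 states, 16 ε-transitions

18, 16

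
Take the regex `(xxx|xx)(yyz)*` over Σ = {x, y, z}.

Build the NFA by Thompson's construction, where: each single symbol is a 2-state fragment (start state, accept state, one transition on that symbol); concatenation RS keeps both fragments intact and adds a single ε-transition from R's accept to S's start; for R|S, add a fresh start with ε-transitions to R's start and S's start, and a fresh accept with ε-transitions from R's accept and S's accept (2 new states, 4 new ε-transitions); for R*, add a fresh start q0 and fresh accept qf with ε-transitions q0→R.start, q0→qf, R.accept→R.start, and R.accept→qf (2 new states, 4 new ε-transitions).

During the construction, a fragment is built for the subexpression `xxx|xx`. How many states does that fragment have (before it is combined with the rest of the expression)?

12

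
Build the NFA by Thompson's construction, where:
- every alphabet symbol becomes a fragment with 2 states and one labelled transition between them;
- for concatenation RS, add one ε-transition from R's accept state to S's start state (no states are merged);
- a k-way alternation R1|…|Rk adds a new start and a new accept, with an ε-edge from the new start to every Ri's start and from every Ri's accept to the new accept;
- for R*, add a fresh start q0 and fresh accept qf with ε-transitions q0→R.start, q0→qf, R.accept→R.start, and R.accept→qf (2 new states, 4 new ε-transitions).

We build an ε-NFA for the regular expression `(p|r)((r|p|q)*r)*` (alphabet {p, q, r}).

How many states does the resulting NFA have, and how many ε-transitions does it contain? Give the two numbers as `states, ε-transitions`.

Per subexpression:
Each of the 6 symbol leaves contributes 2 states and 0 ε-transitions.
  p|r = 6 states, 4 ε-transitions
  r|p|q = 8 states, 6 ε-transitions
  (r|p|q)* = 10 states, 10 ε-transitions
  (r|p|q)*r = 12 states, 11 ε-transitions
  ((r|p|q)*r)* = 14 states, 15 ε-transitions
  (p|r)((r|p|q)*r)* = 20 states, 20 ε-transitions

20, 20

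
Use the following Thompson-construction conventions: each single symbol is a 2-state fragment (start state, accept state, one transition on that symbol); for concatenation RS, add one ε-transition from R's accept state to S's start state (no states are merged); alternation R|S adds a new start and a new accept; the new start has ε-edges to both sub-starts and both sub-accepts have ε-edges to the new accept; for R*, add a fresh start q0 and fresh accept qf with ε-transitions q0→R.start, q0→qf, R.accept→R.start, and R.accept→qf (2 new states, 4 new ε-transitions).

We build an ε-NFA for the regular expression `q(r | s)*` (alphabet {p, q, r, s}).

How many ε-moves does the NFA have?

9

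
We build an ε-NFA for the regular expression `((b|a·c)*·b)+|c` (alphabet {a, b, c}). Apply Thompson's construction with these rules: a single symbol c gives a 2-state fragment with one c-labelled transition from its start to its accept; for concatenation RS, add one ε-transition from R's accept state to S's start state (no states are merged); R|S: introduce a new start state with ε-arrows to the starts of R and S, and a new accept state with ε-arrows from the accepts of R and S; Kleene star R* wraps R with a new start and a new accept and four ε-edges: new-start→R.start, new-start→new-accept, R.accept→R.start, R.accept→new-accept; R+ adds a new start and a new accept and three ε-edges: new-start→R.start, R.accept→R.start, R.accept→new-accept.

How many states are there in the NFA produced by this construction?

Bottom-up over the parse tree:
Each of the 5 symbol leaves contributes a 2-state fragment.
  a·c = 4 states
  b|a·c = 8 states
  (b|a·c)* = 10 states
  (b|a·c)*·b = 12 states
  ((b|a·c)*·b)+ = 14 states
  ((b|a·c)*·b)+|c = 18 states

18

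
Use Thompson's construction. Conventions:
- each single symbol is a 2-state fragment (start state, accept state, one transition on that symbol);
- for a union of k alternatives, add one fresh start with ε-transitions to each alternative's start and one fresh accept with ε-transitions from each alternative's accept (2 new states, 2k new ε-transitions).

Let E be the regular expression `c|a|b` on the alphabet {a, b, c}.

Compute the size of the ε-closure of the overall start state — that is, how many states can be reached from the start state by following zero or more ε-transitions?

4

Work bottom-up. For each fragment F, track |ε-closure(F.start)| and whether F's accept lies in that closure (i.e. whether F accepts ε). A single-symbol fragment has closure size 1 and does not accept ε.
  c|a|b — |ε-closure| = 1 + 1 + 1 + 1 = 4 (the new accept is not ε-reachable since no branch accepts ε)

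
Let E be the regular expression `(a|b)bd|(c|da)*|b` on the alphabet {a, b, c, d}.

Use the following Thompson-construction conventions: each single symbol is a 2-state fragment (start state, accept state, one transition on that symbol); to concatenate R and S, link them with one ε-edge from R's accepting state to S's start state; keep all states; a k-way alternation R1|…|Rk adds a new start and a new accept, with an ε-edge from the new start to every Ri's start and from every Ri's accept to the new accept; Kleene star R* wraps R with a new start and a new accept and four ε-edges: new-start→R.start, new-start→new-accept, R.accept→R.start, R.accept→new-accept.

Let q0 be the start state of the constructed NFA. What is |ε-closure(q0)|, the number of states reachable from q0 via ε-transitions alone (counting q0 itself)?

11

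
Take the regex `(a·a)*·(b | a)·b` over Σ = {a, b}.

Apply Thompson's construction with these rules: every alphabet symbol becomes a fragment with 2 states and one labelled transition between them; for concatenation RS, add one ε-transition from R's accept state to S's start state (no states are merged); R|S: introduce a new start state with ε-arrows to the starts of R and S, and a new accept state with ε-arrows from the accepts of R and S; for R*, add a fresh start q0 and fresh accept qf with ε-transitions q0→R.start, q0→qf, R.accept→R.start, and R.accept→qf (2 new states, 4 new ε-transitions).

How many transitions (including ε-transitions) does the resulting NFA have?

Recursing over subexpressions:
Each of the 5 symbol leaves contributes 1 transition (1 symbol, 0 ε).
  a·a : 3 transitions (2 symbol, 1 ε)
  (a·a)* : 7 transitions (2 symbol, 5 ε)
  b | a : 6 transitions (2 symbol, 4 ε)
  (a·a)*·(b | a)·b : 16 transitions (5 symbol, 11 ε)

16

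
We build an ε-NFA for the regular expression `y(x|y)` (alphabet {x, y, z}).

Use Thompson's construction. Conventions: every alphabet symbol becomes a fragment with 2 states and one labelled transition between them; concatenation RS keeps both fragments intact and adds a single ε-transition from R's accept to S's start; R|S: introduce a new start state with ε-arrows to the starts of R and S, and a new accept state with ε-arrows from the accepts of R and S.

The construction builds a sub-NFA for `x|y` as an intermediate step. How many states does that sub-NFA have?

6

Fragment for `x|y`:
Each of the 2 symbol leaves contributes a 2-state fragment.
  x|y = 6 states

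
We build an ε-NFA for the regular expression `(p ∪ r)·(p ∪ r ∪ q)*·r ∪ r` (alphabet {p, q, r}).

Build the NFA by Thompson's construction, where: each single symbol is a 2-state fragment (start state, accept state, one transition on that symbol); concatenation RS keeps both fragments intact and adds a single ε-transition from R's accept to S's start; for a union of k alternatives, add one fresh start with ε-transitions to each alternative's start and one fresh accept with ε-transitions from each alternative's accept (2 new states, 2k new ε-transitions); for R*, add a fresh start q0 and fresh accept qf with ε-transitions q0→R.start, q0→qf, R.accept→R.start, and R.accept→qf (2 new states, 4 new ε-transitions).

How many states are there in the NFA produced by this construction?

22

Bottom-up over the parse tree:
Each of the 7 symbol leaves contributes a 2-state fragment.
  p ∪ r → 6 states
  p ∪ r ∪ q → 8 states
  (p ∪ r ∪ q)* → 10 states
  (p ∪ r)·(p ∪ r ∪ q)*·r → 18 states
  (p ∪ r)·(p ∪ r ∪ q)*·r ∪ r → 22 states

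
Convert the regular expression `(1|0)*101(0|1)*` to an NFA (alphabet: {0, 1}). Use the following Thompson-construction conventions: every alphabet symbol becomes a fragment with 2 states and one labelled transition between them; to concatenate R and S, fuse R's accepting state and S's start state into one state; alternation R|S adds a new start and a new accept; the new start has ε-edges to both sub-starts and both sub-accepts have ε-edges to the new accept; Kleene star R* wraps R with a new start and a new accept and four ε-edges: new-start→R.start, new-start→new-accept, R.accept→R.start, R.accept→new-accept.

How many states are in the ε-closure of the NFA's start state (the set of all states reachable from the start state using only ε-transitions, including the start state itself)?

Let C(F) = |ε-closure(F.start)| within fragment F, and note whether F accepts ε. Symbol fragments have C = 1 and do not accept ε. Then:
  1|0 — |closure| = 1 + 1 + 1 = 3 (the new accept is not ε-reachable since no branch accepts ε)
  (1|0)* — new start has ε-edges to the inner start and to the new accept, so |closure| = 2 + 3 = 5
  0|1 — |closure| = 1 + 1 + 1 = 3 (the new accept is not ε-reachable since no branch accepts ε)
  (0|1)* — the star's fresh start ε-reaches both the body's start and the fresh accept: |closure| = 2 + 3 = 5
  (1|0)*101(0|1)* — |closure| = 5 + (1−1) = 5 (closure spills across the concat boundary because the left factor accepts ε)

5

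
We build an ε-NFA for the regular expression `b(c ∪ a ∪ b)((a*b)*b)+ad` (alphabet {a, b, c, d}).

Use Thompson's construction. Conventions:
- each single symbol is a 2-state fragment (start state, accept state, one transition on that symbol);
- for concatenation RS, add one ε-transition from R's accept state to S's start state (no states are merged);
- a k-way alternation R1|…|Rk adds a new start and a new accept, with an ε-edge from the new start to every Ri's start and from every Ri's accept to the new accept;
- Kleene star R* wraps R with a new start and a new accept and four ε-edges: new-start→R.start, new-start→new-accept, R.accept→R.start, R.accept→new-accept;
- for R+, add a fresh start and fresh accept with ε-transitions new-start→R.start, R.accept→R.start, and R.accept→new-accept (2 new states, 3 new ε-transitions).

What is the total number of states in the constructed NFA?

26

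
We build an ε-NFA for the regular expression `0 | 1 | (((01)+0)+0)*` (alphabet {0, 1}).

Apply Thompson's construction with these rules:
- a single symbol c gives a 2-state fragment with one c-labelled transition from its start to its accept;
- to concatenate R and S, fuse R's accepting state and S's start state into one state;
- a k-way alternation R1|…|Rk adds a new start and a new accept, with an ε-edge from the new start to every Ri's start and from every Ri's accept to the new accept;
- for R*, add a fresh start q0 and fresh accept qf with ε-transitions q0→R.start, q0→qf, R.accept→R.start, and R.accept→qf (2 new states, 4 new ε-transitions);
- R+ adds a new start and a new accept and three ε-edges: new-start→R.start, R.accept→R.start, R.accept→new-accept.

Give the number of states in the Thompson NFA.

17

Building bottom-up:
Each of the 6 symbol leaves contributes a 2-state fragment.
  01 = 3 states
  (01)+ = 5 states
  (01)+0 = 6 states
  ((01)+0)+ = 8 states
  ((01)+0)+0 = 9 states
  (((01)+0)+0)* = 11 states
  0 | 1 | (((01)+0)+0)* = 17 states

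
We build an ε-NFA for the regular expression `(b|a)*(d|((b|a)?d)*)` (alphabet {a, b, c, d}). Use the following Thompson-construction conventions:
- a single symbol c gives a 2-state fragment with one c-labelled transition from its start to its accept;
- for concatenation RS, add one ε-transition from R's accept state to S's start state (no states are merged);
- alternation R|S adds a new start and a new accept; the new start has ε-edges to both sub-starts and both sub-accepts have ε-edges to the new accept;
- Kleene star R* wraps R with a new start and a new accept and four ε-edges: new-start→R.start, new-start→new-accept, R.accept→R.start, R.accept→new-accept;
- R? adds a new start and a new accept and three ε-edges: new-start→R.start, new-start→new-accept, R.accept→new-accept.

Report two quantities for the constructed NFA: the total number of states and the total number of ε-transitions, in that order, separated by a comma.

Bottom-up over the parse tree:
Each of the 6 symbol leaves contributes 2 states and 0 ε-transitions.
  b|a → 6 states, 4 ε-transitions
  (b|a)* → 8 states, 8 ε-transitions
  b|a → 6 states, 4 ε-transitions
  (b|a)? → 8 states, 7 ε-transitions
  (b|a)?d → 10 states, 8 ε-transitions
  ((b|a)?d)* → 12 states, 12 ε-transitions
  d|((b|a)?d)* → 16 states, 16 ε-transitions
  (b|a)*(d|((b|a)?d)*) → 24 states, 25 ε-transitions

24, 25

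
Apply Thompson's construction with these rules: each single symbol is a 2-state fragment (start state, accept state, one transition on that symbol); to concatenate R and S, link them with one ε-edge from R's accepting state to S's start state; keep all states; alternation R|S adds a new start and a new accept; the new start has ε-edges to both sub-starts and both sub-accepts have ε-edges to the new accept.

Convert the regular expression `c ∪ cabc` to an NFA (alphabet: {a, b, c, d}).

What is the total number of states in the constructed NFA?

Building bottom-up:
Each of the 5 symbol leaves contributes a 2-state fragment.
  cabc = 8 states
  c ∪ cabc = 12 states

12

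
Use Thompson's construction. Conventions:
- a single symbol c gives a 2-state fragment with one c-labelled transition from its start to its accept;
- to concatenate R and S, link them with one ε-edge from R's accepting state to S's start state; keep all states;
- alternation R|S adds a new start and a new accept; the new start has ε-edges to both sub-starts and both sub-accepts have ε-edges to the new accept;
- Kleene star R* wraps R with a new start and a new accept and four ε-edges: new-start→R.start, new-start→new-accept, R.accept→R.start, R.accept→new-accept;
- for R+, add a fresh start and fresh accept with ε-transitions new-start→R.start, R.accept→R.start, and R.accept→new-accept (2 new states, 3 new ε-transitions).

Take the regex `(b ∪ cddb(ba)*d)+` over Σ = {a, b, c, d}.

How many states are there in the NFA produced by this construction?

22

Bottom-up over the parse tree:
Each of the 8 symbol leaves contributes a 2-state fragment.
  ba = 4 states
  (ba)* = 6 states
  cddb(ba)*d = 16 states
  b ∪ cddb(ba)*d = 20 states
  (b ∪ cddb(ba)*d)+ = 22 states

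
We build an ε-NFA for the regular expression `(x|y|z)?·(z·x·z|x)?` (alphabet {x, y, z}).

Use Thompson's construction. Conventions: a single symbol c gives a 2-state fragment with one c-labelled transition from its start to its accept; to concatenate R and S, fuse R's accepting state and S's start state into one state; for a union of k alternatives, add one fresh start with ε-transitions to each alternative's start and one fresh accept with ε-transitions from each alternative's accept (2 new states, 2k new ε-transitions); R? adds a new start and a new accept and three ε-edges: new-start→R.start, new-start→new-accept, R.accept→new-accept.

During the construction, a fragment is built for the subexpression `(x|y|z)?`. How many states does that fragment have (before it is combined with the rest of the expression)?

Fragment for `(x|y|z)?`:
Each of the 3 symbol leaves contributes a 2-state fragment.
  x|y|z = 8 states
  (x|y|z)? = 10 states

10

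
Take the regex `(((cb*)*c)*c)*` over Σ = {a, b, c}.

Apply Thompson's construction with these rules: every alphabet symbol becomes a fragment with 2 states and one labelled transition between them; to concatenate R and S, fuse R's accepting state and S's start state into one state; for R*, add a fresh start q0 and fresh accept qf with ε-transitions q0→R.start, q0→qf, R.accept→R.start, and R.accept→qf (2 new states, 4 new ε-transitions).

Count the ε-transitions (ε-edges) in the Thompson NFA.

Bottom-up over the parse tree:
Each of the 4 symbol leaves contributes 0 ε-transitions.
  b* = 4 ε-transitions
  cb* = 4 ε-transitions
  (cb*)* = 8 ε-transitions
  (cb*)*c = 8 ε-transitions
  ((cb*)*c)* = 12 ε-transitions
  ((cb*)*c)*c = 12 ε-transitions
  (((cb*)*c)*c)* = 16 ε-transitions

16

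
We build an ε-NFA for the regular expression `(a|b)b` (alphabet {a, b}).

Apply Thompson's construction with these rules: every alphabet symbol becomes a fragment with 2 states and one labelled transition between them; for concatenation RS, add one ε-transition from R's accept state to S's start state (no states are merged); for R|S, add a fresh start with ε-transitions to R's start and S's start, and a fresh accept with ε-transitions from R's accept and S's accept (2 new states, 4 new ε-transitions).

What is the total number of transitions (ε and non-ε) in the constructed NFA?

Bottom-up over the parse tree:
Each of the 3 symbol leaves contributes 1 transition (1 symbol, 0 ε).
  a|b — 6 transitions (2 symbol, 4 ε)
  (a|b)b — 8 transitions (3 symbol, 5 ε)

8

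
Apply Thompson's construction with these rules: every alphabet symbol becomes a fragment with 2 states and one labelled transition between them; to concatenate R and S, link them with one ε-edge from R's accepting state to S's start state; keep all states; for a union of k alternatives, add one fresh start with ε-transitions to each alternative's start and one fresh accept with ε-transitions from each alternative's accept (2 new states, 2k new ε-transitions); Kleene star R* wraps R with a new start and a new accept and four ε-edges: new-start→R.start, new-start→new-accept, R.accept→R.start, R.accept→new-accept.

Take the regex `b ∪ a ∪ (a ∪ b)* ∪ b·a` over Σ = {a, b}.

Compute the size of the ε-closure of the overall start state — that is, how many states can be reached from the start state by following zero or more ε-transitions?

10

Let C(F) = |ε-closure(F.start)| within fragment F, and note whether F accepts ε. Symbol fragments have C = 1 and do not accept ε. Then:
  a ∪ b → new start ε-reaches every alternative's start; none of them accept ε, so the new accept is not reached: |ε-closure| = 1 + 1 + 1 = 3
  (a ∪ b)* → the star's fresh start ε-reaches both the body's start and the fresh accept: |ε-closure| = 2 + 3 = 5
  b·a → |ε-closure| equals the left operand's closure size = 1 (its accept is not ε-reachable, so the closure stops there)
  b ∪ a ∪ (a ∪ b)* ∪ b·a → new start ε-reaches every alternative's start; at least one alternative accepts ε, so the union's new accept is reached too: |ε-closure| = 1 + 1 + 1 + 5 + 1 + 1 = 10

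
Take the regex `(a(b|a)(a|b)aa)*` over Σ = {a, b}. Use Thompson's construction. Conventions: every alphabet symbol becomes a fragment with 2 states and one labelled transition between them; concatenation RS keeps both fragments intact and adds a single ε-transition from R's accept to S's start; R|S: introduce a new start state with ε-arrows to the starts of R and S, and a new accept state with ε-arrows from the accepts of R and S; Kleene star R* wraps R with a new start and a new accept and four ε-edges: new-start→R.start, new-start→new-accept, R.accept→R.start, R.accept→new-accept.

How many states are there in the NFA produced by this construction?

Per subexpression:
Each of the 7 symbol leaves contributes a 2-state fragment.
  b|a → 6 states
  a|b → 6 states
  a(b|a)(a|b)aa → 18 states
  (a(b|a)(a|b)aa)* → 20 states

20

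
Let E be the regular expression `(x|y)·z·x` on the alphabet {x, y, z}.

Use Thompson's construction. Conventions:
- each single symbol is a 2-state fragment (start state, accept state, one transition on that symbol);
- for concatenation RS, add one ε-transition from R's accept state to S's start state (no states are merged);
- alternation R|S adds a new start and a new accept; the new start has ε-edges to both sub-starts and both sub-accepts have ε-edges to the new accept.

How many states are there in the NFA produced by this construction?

10

Per subexpression:
Each of the 4 symbol leaves contributes a 2-state fragment.
  x|y — 6 states
  (x|y)·z·x — 10 states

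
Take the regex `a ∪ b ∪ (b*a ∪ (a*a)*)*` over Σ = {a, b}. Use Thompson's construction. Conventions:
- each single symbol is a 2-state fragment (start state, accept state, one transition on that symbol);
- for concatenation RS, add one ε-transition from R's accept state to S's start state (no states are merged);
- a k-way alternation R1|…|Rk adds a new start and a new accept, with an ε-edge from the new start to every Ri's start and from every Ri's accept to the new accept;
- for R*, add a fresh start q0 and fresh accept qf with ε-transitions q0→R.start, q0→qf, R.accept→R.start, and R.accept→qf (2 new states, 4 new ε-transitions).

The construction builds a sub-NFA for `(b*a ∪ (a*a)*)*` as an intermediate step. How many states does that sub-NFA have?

18

Fragment for `(b*a ∪ (a*a)*)*`:
Each of the 4 symbol leaves contributes a 2-state fragment.
  b* : 4 states
  b*a : 6 states
  a* : 4 states
  a*a : 6 states
  (a*a)* : 8 states
  b*a ∪ (a*a)* : 16 states
  (b*a ∪ (a*a)*)* : 18 states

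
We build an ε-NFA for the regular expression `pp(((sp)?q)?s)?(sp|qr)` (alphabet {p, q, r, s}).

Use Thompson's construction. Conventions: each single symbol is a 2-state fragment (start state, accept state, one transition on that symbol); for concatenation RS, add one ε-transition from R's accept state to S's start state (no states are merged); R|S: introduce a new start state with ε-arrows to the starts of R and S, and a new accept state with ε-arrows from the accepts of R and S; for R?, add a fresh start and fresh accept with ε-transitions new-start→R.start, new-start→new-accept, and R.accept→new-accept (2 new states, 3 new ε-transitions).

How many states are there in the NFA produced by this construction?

28

Building bottom-up:
Each of the 10 symbol leaves contributes a 2-state fragment.
  sp — 4 states
  (sp)? — 6 states
  (sp)?q — 8 states
  ((sp)?q)? — 10 states
  ((sp)?q)?s — 12 states
  (((sp)?q)?s)? — 14 states
  sp — 4 states
  qr — 4 states
  sp|qr — 10 states
  pp(((sp)?q)?s)?(sp|qr) — 28 states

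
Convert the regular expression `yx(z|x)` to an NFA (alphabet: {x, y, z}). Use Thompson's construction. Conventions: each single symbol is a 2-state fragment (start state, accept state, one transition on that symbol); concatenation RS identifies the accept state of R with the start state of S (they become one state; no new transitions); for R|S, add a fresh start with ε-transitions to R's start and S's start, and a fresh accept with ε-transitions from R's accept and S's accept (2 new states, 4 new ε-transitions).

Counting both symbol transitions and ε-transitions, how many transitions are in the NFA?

8

Recursing over subexpressions:
Each of the 4 symbol leaves contributes 1 transition (1 symbol, 0 ε).
  z|x = 6 transitions (2 symbol, 4 ε)
  yx(z|x) = 8 transitions (4 symbol, 4 ε)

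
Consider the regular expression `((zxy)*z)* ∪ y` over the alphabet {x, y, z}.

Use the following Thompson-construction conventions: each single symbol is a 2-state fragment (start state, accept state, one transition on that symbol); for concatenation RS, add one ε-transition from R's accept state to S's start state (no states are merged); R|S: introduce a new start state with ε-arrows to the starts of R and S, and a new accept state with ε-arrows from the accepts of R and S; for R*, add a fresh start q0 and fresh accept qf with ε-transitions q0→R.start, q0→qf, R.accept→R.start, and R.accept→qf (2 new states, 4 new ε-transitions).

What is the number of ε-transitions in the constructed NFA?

15

Building bottom-up:
Each of the 5 symbol leaves contributes 0 ε-transitions.
  zxy : 2 ε-transitions
  (zxy)* : 6 ε-transitions
  (zxy)*z : 7 ε-transitions
  ((zxy)*z)* : 11 ε-transitions
  ((zxy)*z)* ∪ y : 15 ε-transitions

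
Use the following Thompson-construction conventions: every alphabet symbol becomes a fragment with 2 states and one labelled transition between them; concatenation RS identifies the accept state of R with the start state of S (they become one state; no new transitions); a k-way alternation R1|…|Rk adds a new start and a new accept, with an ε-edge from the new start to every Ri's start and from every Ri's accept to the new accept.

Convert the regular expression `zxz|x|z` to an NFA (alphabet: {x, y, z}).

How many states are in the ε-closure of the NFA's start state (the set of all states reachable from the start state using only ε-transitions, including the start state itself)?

4

Work bottom-up. For each fragment F, track |ε-closure(F.start)| and whether F's accept lies in that closure (i.e. whether F accepts ε). A single-symbol fragment has closure size 1 and does not accept ε.
  zxz → |ε-closure| equals the left operand's closure size = 1 (its accept is not ε-reachable, so the closure stops there)
  zxz|x|z → |ε-closure| = 1 + 1 + 1 + 1 = 4 (the new accept is not ε-reachable since no branch accepts ε)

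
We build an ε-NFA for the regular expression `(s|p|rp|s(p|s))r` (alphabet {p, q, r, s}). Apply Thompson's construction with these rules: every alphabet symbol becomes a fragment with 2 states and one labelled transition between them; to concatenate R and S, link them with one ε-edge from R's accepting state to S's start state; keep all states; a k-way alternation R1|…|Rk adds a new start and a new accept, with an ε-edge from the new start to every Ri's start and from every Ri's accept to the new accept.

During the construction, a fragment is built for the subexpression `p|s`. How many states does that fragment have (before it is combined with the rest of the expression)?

Fragment for `p|s`:
Each of the 2 symbol leaves contributes a 2-state fragment.
  p|s → 6 states

6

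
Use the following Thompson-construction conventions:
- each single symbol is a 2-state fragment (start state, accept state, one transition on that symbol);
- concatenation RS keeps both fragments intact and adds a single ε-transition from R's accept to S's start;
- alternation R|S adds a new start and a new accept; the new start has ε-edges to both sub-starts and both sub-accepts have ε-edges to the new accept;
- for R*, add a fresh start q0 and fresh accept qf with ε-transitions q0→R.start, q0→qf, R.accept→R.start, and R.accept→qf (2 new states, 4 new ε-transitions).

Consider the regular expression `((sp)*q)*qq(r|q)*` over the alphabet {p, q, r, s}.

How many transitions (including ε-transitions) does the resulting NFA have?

28

By structural recursion:
Each of the 7 symbol leaves contributes 1 transition (1 symbol, 0 ε).
  sp = 3 transitions (2 symbol, 1 ε)
  (sp)* = 7 transitions (2 symbol, 5 ε)
  (sp)*q = 9 transitions (3 symbol, 6 ε)
  ((sp)*q)* = 13 transitions (3 symbol, 10 ε)
  r|q = 6 transitions (2 symbol, 4 ε)
  (r|q)* = 10 transitions (2 symbol, 8 ε)
  ((sp)*q)*qq(r|q)* = 28 transitions (7 symbol, 21 ε)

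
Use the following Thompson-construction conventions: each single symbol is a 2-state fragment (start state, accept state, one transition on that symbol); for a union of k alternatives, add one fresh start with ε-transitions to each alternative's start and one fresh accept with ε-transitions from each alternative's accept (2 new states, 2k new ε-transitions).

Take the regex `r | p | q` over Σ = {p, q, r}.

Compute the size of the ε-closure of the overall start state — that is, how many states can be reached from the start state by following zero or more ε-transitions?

4

Let C(F) = |ε-closure(F.start)| within fragment F, and note whether F accepts ε. Symbol fragments have C = 1 and do not accept ε. Then:
  r | p | q : C = 1 + 1 + 1 + 1 = 4 (the new accept is not ε-reachable since no branch accepts ε)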